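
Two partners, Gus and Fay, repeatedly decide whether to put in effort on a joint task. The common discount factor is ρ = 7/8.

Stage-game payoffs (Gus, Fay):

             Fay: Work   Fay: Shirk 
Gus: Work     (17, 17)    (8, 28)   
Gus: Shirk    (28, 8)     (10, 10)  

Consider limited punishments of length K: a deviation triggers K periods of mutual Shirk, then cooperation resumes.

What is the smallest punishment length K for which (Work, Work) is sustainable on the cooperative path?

2

No profitable deviation requires (17−10)(ρ+…+ρ^K) ≥ 28−17, i.e. ρ+…+ρ^K ≥ 11/7 ≈ 1.5714.
With ρ = 7/8, the partial sums are K=1: 0.8750, K=2: 1.6406.
K = 2 is the first length at which the sum reaches 1.5714.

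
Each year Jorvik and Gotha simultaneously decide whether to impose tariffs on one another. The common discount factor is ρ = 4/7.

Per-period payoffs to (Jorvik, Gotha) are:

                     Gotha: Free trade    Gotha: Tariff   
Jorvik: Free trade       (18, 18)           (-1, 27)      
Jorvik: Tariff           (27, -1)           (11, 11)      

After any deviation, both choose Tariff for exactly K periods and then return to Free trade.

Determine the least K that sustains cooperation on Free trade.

No profitable deviation requires (18−11)(ρ+…+ρ^K) ≥ 27−18, i.e. ρ+…+ρ^K ≥ 9/7 ≈ 1.2857.
With ρ = 4/7, the partial sums are K=1: 0.5714, K=2: 0.8980, K=3: 1.0845, K=4: 1.1912, K=5: 1.2521, K=6: 1.2869.
K = 6 is the first length at which the sum reaches 1.2857.

6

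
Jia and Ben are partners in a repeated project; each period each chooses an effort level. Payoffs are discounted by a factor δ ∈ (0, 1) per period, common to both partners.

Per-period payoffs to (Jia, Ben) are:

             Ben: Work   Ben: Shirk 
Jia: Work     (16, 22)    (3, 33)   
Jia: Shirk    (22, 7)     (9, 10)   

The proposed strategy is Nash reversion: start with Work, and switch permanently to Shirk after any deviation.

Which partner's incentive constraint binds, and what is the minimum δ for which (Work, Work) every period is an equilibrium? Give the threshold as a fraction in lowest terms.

Ben; δ ≥ 11/23

For Jia: deviation gain 22−16 = 6, per-period punishment loss 16−9 = 7. IC gives δ ≥ 6/13.
For Ben: gain 11, loss 12 per period, so δ ≥ 11/23.
The tighter constraint is Ben's, so cooperation needs δ ≥ 11/23.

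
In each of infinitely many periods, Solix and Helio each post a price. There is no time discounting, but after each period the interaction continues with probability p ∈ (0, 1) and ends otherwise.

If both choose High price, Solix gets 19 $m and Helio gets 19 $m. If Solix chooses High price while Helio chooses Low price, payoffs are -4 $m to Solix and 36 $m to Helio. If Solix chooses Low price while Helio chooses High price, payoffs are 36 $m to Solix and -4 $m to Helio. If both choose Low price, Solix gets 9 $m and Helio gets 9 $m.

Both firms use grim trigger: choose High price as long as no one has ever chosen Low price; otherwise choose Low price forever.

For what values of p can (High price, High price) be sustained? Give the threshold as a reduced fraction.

17/27

With no time discounting, the continuation probability p plays the role of the discount factor.
Grim-trigger IC: 19/(1−p) ≥ 36 + 9p/(1−p) ⇒ p ≥ (36−19)/(36−9) = 17/27.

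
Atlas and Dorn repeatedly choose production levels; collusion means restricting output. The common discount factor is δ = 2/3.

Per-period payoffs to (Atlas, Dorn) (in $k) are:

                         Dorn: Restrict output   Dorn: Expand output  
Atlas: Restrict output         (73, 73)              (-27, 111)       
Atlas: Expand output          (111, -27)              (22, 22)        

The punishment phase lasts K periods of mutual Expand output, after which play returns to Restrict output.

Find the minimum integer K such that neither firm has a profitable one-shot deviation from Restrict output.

2

No profitable deviation requires (73−22)(δ+…+δ^K) ≥ 111−73, i.e. δ+…+δ^K ≥ 38/51 ≈ 0.7451.
With δ = 2/3, the partial sums are K=1: 0.6667, K=2: 1.1111.
K = 2 is the first length at which the sum reaches 0.7451.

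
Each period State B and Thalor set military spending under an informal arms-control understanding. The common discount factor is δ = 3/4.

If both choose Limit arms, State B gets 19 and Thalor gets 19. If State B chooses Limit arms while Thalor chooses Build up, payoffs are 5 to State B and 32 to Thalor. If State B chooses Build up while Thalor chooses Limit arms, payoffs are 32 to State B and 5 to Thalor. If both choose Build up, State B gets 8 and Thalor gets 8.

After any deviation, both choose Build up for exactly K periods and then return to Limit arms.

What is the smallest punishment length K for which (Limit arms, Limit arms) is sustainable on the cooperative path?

2

Need Σ_{k=1}^{K} δ^k ≥ (32−19)/(19−8) = 1.1818 at δ = 3/4.
At K = 1 the sum is 0.7500 < 1.1818; at K = 2 it is 1.3125 ≥ 1.1818.
So the minimum punishment length is K = 2.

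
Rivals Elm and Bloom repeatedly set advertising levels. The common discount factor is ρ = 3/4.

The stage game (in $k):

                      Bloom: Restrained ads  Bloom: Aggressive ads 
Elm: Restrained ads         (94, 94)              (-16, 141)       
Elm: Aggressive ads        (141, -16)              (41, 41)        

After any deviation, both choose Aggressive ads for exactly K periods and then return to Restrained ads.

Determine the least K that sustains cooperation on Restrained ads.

No profitable deviation requires (94−41)(ρ+…+ρ^K) ≥ 141−94, i.e. ρ+…+ρ^K ≥ 47/53 ≈ 0.8868.
With ρ = 3/4, the partial sums are K=1: 0.7500, K=2: 1.3125.
K = 2 is the first length at which the sum reaches 0.8868.

2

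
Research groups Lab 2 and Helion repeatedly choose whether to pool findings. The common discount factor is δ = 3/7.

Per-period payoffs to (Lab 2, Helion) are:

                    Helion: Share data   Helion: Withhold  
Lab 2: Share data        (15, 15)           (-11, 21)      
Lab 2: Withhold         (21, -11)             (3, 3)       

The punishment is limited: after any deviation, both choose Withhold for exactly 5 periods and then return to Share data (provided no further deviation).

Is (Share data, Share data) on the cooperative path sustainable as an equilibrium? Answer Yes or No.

Yes

A one-shot deviation gives 21 now, then 3 for 5 periods, then back to 15.
Gain from deviating: (21−15) today; loss: (15−3) in each of the next 5 periods.
No-deviation condition: (15−3)(δ+…+δ^5) ≥ 21−15, i.e. δ+…+δ^5 ≥ 1/2.
At δ = 3/7: δ+…+δ^5 = 0.7392 ≥ 0.5000.
So cooperation is sustainable.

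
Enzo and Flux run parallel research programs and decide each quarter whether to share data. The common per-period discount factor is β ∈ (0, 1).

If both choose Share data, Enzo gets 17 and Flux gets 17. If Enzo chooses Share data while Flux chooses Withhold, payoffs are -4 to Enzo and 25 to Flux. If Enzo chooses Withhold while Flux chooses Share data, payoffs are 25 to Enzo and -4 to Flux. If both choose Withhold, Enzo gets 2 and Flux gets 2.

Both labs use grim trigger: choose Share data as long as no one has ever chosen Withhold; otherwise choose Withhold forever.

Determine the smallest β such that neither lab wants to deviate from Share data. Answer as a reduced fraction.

8/23

Cooperation forever yields 17 each period: 17/(1−β).
Deviating yields 25 once, then 2 forever: 25 + 2β/(1−β).
No profitable deviation requires 17/(1−β) ≥ 25 + 2β/(1−β).
Multiplying by (1−β): 17 ≥ 25(1−β) + 2β = 25 − 23β.
So 23β ≥ 8, i.e. β ≥ 8/23.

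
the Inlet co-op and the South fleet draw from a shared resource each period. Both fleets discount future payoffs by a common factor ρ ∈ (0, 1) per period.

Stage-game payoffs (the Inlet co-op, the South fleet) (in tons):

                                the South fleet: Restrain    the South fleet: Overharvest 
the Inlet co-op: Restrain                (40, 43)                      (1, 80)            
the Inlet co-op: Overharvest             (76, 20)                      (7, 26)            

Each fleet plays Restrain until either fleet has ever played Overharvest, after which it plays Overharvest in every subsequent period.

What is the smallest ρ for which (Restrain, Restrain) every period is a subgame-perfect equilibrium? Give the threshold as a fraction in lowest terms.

the Inlet co-op: cooperation gives 40 each period; deviation gives 76 once then 7 forever.
  40/(1−ρ) ≥ 76 + 7ρ/(1−ρ) ⇒ ρ ≥ 36/69 = 12/23.
the South fleet: cooperation gives 43 each period; deviation gives 80 once then 26 forever.
  ρ ≥ 37/54.
Both must hold, so the binding constraint is the South fleet's: ρ ≥ 37/54.

37/54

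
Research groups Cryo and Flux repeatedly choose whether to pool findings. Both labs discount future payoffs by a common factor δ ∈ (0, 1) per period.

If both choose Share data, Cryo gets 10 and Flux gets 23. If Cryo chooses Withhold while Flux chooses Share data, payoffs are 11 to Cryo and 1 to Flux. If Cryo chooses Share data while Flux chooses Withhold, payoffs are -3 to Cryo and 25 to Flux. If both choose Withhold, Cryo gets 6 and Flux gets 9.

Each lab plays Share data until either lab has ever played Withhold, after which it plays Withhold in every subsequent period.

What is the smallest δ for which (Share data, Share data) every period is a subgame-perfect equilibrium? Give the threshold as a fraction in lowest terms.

1/5

Cryo's threshold: (11−10)/(11−6) = 1/5.
Flux's threshold: (25−23)/(25−9) = 1/8.
1/5 > 1/8, so Cryo binds and δ* = 1/5.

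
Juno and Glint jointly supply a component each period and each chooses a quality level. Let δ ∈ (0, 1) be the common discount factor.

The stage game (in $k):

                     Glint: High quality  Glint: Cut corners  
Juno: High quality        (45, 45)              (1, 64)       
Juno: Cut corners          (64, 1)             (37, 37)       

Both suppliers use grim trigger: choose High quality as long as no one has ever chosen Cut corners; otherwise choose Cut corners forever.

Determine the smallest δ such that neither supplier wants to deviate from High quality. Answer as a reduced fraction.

One-period gain from deviating is 64 − 45 = 19. The loss is 45 − 37 = 8 in every subsequent period, with present value 8·δ/(1−δ).
Deviation is unprofitable when 8·δ/(1−δ) ≥ 19, i.e. δ/(1−δ) ≥ 19/8.
Equivalently δ ≥ 19/(19+8) = 19/27.

19/27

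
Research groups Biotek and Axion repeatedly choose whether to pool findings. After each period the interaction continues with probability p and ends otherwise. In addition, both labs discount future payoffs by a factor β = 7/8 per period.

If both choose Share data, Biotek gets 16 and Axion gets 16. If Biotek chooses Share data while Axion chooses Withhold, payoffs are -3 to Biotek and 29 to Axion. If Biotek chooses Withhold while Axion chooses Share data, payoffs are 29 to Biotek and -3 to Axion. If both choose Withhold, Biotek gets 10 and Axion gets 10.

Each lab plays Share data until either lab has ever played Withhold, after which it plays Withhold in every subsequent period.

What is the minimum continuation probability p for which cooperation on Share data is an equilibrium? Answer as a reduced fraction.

104/133

With continuation probability p and discount β, the effective per-period discount factor is βp.
Grim-trigger IC: βp ≥ (29−16)/(29−10) = 13/19.
So p ≥ (13/19)/(7/8) = 104/133.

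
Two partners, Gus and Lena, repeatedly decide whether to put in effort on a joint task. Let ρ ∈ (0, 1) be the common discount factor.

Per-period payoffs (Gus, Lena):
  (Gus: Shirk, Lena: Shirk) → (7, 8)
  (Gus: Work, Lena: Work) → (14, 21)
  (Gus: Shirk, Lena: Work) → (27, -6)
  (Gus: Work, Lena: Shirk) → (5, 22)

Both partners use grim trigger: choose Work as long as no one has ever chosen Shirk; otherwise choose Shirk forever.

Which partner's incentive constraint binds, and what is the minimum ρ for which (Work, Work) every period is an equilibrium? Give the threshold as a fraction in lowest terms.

For Gus: deviation gain 27−14 = 13, per-period punishment loss 14−7 = 7. IC gives ρ ≥ 13/20.
For Lena: gain 1, loss 13 per period, so ρ ≥ 1/14.
The tighter constraint is Gus's, so cooperation needs ρ ≥ 13/20.

Gus; ρ ≥ 13/20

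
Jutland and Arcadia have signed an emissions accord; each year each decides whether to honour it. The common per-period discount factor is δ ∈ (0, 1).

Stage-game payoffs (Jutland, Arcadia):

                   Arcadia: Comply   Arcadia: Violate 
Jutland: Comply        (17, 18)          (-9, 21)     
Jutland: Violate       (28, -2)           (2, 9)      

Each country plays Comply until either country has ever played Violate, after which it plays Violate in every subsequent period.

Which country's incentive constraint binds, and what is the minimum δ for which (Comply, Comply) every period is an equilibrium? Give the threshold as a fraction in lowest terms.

Jutland: cooperation gives 17 each period; deviation gives 28 once then 2 forever.
  17/(1−δ) ≥ 28 + 2δ/(1−δ) ⇒ δ ≥ 11/26.
Arcadia: cooperation gives 18 each period; deviation gives 21 once then 9 forever.
  δ ≥ 3/12 = 1/4.
Both must hold, so the binding constraint is Jutland's: δ ≥ 11/26.

Jutland; δ ≥ 11/26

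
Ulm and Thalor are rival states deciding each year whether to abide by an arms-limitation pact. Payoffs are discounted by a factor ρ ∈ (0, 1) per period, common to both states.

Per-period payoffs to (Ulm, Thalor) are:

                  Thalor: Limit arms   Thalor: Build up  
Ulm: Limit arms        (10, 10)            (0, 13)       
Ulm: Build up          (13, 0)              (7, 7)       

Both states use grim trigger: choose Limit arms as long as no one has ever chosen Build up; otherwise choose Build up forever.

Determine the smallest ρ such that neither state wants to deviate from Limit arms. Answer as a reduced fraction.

1/2

10/(1−ρ) ≥ 13 + 7ρ/(1−ρ)
10 ≥ 13 − 6ρ
ρ ≥ 3/6 = 1/2.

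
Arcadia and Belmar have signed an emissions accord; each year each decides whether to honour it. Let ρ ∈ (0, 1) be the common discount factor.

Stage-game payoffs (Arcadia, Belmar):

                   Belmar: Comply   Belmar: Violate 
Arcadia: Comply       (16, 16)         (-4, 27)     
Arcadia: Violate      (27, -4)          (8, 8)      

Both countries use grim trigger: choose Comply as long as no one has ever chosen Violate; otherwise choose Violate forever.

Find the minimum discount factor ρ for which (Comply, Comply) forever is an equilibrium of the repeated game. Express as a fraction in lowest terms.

11/19

Cooperation forever yields 16 each period: 16/(1−ρ).
Deviating yields 27 once, then 8 forever: 27 + 8ρ/(1−ρ).
No profitable deviation requires 16/(1−ρ) ≥ 27 + 8ρ/(1−ρ).
Multiplying by (1−ρ): 16 ≥ 27(1−ρ) + 8ρ = 27 − 19ρ.
So 19ρ ≥ 11, i.e. ρ ≥ 11/19.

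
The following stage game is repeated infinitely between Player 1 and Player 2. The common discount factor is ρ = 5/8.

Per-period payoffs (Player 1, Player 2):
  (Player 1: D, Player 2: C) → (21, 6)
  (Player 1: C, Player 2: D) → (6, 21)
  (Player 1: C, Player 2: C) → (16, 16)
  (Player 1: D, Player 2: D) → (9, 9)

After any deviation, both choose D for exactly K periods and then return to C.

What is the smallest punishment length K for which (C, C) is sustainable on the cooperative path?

2

Need Σ_{k=1}^{K} ρ^k ≥ (21−16)/(16−9) = 0.7143 at ρ = 5/8.
At K = 1 the sum is 0.6250 < 0.7143; at K = 2 it is 1.0156 ≥ 0.7143.
So the minimum punishment length is K = 2.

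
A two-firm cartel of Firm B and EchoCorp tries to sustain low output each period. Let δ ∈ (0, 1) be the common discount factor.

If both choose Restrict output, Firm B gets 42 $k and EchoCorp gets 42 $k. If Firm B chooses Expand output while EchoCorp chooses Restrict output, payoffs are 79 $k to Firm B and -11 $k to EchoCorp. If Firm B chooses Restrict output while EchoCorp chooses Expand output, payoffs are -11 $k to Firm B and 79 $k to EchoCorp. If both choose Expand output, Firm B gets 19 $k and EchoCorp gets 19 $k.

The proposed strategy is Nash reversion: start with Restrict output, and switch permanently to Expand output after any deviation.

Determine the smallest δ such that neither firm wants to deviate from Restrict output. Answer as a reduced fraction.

One-period gain from deviating is 79 − 42 = 37. The loss is 42 − 19 = 23 in every subsequent period, with present value 23·δ/(1−δ).
Deviation is unprofitable when 23·δ/(1−δ) ≥ 37, i.e. δ/(1−δ) ≥ 37/23.
Equivalently δ ≥ 37/(37+23) = 37/60.

37/60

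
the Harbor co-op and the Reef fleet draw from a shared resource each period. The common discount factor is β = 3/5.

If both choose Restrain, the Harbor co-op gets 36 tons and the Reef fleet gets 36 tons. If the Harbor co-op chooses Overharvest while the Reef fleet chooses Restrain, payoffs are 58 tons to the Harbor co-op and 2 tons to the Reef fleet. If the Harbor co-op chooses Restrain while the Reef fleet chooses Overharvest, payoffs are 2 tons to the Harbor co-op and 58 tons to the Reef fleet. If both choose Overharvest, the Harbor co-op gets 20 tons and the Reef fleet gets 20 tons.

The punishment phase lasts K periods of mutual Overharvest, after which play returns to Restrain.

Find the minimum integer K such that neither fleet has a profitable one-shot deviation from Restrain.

No profitable deviation requires (36−20)(β+…+β^K) ≥ 58−36, i.e. β+…+β^K ≥ 11/8 ≈ 1.3750.
With β = 3/5, the partial sums are K=1: 0.6000, K=2: 0.9600, K=3: 1.1760, K=4: 1.3056, K=5: 1.3834.
K = 5 is the first length at which the sum reaches 1.3750.

5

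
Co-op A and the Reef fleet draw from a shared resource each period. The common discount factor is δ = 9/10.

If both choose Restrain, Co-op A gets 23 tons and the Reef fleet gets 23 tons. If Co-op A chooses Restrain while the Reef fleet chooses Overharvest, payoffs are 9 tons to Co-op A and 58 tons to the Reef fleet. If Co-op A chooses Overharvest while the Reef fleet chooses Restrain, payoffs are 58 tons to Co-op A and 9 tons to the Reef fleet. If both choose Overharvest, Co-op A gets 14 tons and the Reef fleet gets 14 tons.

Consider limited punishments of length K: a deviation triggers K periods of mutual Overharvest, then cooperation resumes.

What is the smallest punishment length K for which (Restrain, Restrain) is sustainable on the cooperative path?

6

No profitable deviation requires (23−14)(δ+…+δ^K) ≥ 58−23, i.e. δ+…+δ^K ≥ 35/9 ≈ 3.8889.
With δ = 9/10, the partial sums are K=1: 0.9000, K=2: 1.7100, K=3: 2.4390, K=4: 3.0951, K=5: 3.6856, K=6: 4.2170.
K = 6 is the first length at which the sum reaches 3.8889.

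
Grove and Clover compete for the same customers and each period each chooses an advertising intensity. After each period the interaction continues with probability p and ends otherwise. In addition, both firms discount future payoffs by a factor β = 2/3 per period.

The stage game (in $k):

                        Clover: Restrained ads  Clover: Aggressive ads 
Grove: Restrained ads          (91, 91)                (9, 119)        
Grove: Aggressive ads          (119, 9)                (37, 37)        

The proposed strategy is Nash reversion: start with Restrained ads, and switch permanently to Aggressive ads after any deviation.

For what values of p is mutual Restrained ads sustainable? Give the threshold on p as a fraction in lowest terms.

21/41

With continuation probability p and discount β, the effective per-period discount factor is βp.
Grim-trigger IC: βp ≥ (119−91)/(119−37) = 14/41.
So p ≥ (14/41)/(2/3) = 21/41.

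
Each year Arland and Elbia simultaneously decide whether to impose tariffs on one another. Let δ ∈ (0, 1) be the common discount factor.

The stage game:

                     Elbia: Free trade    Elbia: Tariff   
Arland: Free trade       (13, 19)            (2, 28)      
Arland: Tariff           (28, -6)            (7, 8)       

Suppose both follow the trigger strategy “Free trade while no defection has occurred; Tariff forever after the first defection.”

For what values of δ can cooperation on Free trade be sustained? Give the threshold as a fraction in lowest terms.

5/7

For Arland: deviation gain 28−13 = 15, per-period punishment loss 13−7 = 6. IC gives δ ≥ 15/21 = 5/7.
For Elbia: gain 9, loss 11 per period, so δ ≥ 9/20.
The tighter constraint is Arland's, so cooperation needs δ ≥ 5/7.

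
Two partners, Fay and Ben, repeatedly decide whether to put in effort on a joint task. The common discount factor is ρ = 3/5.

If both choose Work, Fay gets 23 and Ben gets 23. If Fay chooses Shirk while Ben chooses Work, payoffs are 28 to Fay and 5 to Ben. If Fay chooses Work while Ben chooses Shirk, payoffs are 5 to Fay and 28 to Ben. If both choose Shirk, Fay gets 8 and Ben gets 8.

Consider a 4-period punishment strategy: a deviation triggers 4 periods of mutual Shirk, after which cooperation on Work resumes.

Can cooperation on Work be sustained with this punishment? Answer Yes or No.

Yes

Comparing payoff streams over the 5 periods until play realigns: cooperate → 23(1+ρ+…+ρ^4); deviate → 28 + 8(ρ+…+ρ^4).
Cooperation is sustained iff (23−8)(ρ+…+ρ^4) ≥ 28−23.
ρ+…+ρ^4 = 3/5·(1−(3/5)^4)/(1−3/5) = 1.3056, and (28−23)/(23−8) = 0.3333.
1.3056 ≥ 0.3333, so cooperation is sustainable.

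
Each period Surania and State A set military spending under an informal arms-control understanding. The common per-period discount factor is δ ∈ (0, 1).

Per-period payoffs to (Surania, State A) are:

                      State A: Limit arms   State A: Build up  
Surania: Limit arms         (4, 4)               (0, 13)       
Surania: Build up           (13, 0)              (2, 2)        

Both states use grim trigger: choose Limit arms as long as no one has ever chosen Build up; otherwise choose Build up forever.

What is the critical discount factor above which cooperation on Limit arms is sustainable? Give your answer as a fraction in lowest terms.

9/11

Cooperation forever yields 4 each period: 4/(1−δ).
Deviating yields 13 once, then 2 forever: 13 + 2δ/(1−δ).
No profitable deviation requires 4/(1−δ) ≥ 13 + 2δ/(1−δ).
Multiplying by (1−δ): 4 ≥ 13(1−δ) + 2δ = 13 − 11δ.
So 11δ ≥ 9, i.e. δ ≥ 9/11.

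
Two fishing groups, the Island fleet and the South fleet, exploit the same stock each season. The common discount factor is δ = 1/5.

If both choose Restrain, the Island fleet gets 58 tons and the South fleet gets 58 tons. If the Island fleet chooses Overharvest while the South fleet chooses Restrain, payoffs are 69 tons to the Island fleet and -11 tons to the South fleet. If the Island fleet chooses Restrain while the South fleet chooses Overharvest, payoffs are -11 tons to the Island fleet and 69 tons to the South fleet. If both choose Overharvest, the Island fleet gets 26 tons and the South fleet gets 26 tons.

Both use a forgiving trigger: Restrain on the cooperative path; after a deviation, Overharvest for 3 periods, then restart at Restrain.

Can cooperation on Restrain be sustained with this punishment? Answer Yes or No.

Comparing payoff streams over the 4 periods until play realigns: cooperate → 58(1+δ+…+δ^3); deviate → 69 + 26(δ+…+δ^3).
Cooperation is sustained iff (58−26)(δ+…+δ^3) ≥ 69−58.
δ+…+δ^3 = 1/5·(1−(1/5)^3)/(1−1/5) = 0.2480, and (69−58)/(58−26) = 0.3438.
0.2480 < 0.3438, so cooperation is not sustainable.

No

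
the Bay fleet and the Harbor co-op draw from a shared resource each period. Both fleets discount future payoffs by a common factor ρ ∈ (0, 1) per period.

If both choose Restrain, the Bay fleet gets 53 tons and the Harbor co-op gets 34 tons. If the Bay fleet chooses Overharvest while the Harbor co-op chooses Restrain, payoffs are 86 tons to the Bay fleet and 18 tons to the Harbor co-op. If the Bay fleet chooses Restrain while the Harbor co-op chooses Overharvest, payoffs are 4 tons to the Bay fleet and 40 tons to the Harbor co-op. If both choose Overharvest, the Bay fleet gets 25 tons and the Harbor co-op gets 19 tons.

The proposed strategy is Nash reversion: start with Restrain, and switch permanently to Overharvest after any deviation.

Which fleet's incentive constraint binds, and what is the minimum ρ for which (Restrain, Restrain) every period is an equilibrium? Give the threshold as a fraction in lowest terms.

the Bay fleet; ρ ≥ 33/61

For the Bay fleet: deviation gain 86−53 = 33, per-period punishment loss 53−25 = 28. IC gives ρ ≥ 33/61.
For the Harbor co-op: gain 6, loss 15 per period, so ρ ≥ 6/21 = 2/7.
The tighter constraint is the Bay fleet's, so cooperation needs ρ ≥ 33/61.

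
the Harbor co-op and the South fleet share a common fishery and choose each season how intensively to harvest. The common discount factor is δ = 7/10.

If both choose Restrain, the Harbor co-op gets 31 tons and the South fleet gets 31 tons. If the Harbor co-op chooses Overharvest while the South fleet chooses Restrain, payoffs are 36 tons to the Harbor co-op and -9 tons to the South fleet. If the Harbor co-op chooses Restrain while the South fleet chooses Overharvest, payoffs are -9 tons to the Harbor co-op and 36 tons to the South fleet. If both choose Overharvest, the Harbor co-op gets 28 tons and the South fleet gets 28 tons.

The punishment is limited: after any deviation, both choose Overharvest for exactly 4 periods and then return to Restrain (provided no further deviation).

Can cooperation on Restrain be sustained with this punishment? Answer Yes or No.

Yes

Comparing payoff streams over the 5 periods until play realigns: cooperate → 31(1+δ+…+δ^4); deviate → 36 + 28(δ+…+δ^4).
Cooperation is sustained iff (31−28)(δ+…+δ^4) ≥ 36−31.
δ+…+δ^4 = 7/10·(1−(7/10)^4)/(1−7/10) = 1.7731, and (36−31)/(31−28) = 1.6667.
1.7731 ≥ 1.6667, so cooperation is sustainable.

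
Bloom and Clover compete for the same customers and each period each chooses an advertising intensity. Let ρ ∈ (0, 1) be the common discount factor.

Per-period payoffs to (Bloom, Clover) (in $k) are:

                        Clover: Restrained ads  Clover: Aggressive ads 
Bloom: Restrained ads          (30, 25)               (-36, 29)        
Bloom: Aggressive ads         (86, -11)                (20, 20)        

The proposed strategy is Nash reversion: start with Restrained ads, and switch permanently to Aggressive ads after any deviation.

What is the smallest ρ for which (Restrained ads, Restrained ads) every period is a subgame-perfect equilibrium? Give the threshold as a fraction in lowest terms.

28/33

Bloom's threshold: (86−30)/(86−20) = 28/33.
Clover's threshold: (29−25)/(29−20) = 4/9.
28/33 > 4/9, so Bloom binds and ρ* = 28/33.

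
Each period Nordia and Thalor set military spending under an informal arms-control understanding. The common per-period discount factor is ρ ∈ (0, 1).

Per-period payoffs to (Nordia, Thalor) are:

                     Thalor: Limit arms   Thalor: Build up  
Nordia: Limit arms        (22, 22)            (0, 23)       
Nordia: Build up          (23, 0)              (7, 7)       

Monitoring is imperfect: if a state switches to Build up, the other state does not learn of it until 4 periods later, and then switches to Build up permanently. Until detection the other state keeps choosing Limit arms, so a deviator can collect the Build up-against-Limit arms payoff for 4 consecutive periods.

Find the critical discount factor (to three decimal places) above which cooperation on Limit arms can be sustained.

0.500

The best deviation is to choose Build up for all 4 undetected periods, earning 23 each, then 7 forever once detected.
Deviation value: 23(1−ρ^4)/(1−ρ) + 7ρ^4/(1−ρ); cooperation value: 22/(1−ρ).
IC: 22 ≥ 23(1−ρ^4) + 7ρ^4 = 23 − 16ρ^4.
So ρ^4 ≥ 1/16, giving ρ ≥ (1/16)^(1/4) ≈ 0.500.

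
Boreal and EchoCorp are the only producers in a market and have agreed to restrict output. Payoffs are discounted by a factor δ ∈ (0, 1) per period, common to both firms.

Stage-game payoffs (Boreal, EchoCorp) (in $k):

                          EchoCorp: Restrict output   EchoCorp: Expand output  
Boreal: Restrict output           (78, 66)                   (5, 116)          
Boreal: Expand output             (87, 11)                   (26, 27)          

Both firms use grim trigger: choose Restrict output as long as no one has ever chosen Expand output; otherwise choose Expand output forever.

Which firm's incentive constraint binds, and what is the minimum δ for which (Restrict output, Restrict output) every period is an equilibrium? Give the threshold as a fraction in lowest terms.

Boreal's threshold: (87−78)/(87−26) = 9/61.
EchoCorp's threshold: (116−66)/(116−27) = 50/89.
9/61 < 50/89, so EchoCorp binds and δ* = 50/89.

EchoCorp; δ ≥ 50/89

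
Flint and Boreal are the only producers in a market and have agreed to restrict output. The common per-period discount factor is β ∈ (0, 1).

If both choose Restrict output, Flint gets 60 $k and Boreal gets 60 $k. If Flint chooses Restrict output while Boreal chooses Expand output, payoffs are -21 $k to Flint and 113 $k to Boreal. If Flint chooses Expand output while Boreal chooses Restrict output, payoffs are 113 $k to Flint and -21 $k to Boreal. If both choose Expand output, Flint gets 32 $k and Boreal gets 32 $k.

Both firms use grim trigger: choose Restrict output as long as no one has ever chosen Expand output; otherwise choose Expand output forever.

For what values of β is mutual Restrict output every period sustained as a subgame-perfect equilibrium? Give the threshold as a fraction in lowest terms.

One-period gain from deviating is 113 − 60 = 53. The loss is 60 − 32 = 28 in every subsequent period, with present value 28·β/(1−β).
Deviation is unprofitable when 28·β/(1−β) ≥ 53, i.e. β/(1−β) ≥ 53/28.
Equivalently β ≥ 53/(53+28) = 53/81.

53/81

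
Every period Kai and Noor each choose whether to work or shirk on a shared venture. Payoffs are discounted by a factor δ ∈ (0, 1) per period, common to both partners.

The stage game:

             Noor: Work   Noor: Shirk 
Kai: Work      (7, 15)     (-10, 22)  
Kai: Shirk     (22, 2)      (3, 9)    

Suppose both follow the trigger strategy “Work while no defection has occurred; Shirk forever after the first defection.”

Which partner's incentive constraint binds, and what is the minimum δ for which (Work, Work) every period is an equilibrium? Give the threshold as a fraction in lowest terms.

Kai: cooperation gives 7 each period; deviation gives 22 once then 3 forever.
  7/(1−δ) ≥ 22 + 3δ/(1−δ) ⇒ δ ≥ 15/19.
Noor: cooperation gives 15 each period; deviation gives 22 once then 9 forever.
  δ ≥ 7/13.
Both must hold, so the binding constraint is Kai's: δ ≥ 15/19.

Kai; δ ≥ 15/19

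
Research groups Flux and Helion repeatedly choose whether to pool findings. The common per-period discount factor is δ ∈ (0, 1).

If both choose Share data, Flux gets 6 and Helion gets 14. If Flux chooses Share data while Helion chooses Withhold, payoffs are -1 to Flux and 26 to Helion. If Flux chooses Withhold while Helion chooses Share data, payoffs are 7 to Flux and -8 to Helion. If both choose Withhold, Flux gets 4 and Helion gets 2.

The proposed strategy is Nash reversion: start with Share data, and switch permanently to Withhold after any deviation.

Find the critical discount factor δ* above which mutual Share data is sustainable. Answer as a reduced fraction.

For Flux: deviation gain 7−6 = 1, per-period punishment loss 6−4 = 2. IC gives δ ≥ 1/3.
For Helion: gain 12, loss 12 per period, so δ ≥ 12/24 = 1/2.
The tighter constraint is Helion's, so cooperation needs δ ≥ 1/2.

1/2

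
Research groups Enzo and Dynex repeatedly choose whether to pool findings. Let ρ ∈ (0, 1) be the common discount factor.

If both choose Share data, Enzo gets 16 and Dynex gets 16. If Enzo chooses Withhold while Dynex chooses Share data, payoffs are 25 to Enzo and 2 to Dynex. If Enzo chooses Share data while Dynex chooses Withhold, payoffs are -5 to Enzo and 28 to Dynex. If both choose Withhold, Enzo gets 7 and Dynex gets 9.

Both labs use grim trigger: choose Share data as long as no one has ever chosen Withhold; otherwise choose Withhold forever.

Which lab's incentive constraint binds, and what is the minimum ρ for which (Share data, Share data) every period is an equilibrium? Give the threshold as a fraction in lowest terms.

Enzo: cooperation gives 16 each period; deviation gives 25 once then 7 forever.
  16/(1−ρ) ≥ 25 + 7ρ/(1−ρ) ⇒ ρ ≥ 9/18 = 1/2.
Dynex: cooperation gives 16 each period; deviation gives 28 once then 9 forever.
  ρ ≥ 12/19.
Both must hold, so the binding constraint is Dynex's: ρ ≥ 12/19.

Dynex; ρ ≥ 12/19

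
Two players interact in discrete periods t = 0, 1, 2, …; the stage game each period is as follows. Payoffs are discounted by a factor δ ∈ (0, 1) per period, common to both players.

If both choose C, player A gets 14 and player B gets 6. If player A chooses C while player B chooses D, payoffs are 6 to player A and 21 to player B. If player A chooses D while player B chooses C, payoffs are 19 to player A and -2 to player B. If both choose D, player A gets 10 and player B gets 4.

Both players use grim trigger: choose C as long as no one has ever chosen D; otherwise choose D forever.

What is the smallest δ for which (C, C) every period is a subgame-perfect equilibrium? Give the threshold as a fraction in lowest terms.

player A: cooperation gives 14 each period; deviation gives 19 once then 10 forever.
  14/(1−δ) ≥ 19 + 10δ/(1−δ) ⇒ δ ≥ 5/9.
player B: cooperation gives 6 each period; deviation gives 21 once then 4 forever.
  δ ≥ 15/17.
Both must hold, so the binding constraint is player B's: δ ≥ 15/17.

15/17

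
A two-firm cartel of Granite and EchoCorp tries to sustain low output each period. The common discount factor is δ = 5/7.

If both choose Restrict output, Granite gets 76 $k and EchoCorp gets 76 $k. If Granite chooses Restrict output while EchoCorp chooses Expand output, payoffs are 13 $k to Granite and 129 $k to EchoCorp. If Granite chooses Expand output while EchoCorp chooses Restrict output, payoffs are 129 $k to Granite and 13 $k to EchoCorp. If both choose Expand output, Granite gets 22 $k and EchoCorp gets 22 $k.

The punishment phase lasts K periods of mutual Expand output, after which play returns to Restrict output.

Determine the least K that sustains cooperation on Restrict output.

IC: δ(1−δ^K)/(1−δ) ≥ (129−76)/(76−22) = 53/54.
With δ = 5/7: need 1 − δ^K ≥ 53/54·(1−5/7)/(5/7), i.e. δ^K ≤ 0.6074.
Since (5/7)^1 = 0.7143 and (5/7)^2 = 0.5102, the smallest such K is 2.

2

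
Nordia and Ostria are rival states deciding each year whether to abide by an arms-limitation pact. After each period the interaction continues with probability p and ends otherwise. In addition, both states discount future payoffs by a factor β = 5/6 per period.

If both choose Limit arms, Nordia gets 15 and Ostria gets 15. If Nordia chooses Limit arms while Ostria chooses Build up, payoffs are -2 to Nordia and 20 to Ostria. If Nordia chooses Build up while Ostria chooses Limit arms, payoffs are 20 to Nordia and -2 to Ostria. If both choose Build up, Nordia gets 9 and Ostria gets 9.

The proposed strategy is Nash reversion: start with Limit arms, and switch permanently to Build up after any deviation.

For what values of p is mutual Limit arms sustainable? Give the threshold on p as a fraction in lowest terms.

With continuation probability p and discount β, the effective per-period discount factor is βp.
Grim-trigger IC: βp ≥ (20−15)/(20−9) = 5/11.
So p ≥ (5/11)/(5/6) = 6/11.

6/11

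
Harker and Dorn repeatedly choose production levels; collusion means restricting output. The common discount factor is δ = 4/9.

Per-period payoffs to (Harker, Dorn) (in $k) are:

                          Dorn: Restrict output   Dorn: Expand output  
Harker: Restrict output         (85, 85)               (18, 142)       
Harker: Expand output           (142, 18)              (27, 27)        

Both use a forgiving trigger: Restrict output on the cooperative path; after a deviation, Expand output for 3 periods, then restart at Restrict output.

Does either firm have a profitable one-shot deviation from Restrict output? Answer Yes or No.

Yes

IC: δ+…+δ^3 ≥ (142−85)/(85−27) = 57/58.
At δ = 4/9: partial sum = 0.7298 < 0.9828. Cooperation not sustainable.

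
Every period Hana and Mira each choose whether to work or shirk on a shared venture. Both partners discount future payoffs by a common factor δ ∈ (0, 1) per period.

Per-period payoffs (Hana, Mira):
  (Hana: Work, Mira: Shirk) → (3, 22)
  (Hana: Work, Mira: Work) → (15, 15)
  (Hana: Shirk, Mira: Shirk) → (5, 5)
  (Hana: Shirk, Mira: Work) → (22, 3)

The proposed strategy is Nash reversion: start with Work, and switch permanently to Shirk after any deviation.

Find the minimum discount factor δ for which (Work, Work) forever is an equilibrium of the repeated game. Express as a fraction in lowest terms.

7/17

Cooperation forever yields 15 each period: 15/(1−δ).
Deviating yields 22 once, then 5 forever: 22 + 5δ/(1−δ).
No profitable deviation requires 15/(1−δ) ≥ 22 + 5δ/(1−δ).
Multiplying by (1−δ): 15 ≥ 22(1−δ) + 5δ = 22 − 17δ.
So 17δ ≥ 7, i.e. δ ≥ 7/17.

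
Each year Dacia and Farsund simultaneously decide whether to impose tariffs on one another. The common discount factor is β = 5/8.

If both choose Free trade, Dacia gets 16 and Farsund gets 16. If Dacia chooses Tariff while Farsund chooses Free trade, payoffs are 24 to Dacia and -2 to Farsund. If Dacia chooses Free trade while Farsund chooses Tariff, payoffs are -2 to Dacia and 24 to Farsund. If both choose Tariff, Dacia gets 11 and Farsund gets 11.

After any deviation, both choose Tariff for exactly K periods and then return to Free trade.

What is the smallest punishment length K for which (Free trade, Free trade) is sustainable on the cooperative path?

7

Need Σ_{k=1}^{K} β^k ≥ (24−16)/(16−11) = 1.6000 at β = 5/8.
At K = 6 the sum is 1.5673 < 1.6000; at K = 7 it is 1.6046 ≥ 1.6000.
So the minimum punishment length is K = 7.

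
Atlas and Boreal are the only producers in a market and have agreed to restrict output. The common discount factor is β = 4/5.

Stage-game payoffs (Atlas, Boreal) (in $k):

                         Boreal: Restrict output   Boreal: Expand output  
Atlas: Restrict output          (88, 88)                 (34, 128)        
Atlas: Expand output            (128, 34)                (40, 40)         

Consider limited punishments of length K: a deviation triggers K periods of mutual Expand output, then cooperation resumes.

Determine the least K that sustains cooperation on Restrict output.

2

Need Σ_{k=1}^{K} β^k ≥ (128−88)/(88−40) = 0.8333 at β = 4/5.
At K = 1 the sum is 0.8000 < 0.8333; at K = 2 it is 1.4400 ≥ 0.8333.
So the minimum punishment length is K = 2.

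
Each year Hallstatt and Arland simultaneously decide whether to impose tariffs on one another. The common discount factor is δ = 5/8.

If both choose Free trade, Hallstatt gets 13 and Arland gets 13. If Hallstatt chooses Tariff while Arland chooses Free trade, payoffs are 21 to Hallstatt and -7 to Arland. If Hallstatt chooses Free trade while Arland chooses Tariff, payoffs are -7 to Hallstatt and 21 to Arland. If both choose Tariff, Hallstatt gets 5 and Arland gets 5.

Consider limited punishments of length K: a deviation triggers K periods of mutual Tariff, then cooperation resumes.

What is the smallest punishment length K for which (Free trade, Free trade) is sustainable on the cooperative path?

IC: δ(1−δ^K)/(1−δ) ≥ (21−13)/(13−5) = 1.
With δ = 5/8: need 1 − δ^K ≥ 1·(1−5/8)/(5/8), i.e. δ^K ≤ 0.4000.
Since (5/8)^1 = 0.6250 and (5/8)^2 = 0.3906, the smallest such K is 2.

2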